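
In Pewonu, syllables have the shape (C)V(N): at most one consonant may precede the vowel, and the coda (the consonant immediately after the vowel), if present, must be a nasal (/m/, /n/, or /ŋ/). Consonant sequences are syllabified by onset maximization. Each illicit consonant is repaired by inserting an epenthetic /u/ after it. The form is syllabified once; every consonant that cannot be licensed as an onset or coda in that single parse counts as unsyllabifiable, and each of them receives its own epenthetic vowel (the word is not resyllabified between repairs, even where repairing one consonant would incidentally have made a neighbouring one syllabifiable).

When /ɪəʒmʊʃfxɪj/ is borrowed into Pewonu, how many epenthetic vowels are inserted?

4

The unsyllabifiable consonants are /ʒ/, /ʃ/, /f/, /j/; each receives one epenthetic vowel.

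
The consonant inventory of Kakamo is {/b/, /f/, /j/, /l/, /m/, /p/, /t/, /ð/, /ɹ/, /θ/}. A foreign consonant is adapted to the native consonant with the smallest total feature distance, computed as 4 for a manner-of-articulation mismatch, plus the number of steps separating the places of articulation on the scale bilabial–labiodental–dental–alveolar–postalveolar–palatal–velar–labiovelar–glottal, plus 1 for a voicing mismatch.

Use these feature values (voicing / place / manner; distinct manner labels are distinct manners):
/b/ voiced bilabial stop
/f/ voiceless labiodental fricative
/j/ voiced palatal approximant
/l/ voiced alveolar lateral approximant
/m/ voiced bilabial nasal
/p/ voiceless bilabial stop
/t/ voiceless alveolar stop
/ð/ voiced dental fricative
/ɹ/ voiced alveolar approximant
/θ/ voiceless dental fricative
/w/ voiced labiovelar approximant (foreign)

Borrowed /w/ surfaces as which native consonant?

j

/j/ is closest: same manner (approximant), place distance 2 (labiovelar→palatal), same voicing; total 2. Next closest is /ɹ/ at distance 4.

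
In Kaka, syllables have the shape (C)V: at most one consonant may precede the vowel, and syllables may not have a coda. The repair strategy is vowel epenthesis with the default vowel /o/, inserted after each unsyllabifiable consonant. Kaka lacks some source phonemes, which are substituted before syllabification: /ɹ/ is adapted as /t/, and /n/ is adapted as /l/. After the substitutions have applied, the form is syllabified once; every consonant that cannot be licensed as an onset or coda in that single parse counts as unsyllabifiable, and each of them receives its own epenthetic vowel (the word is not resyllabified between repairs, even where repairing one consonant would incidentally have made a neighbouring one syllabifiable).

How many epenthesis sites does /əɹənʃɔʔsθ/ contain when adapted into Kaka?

After substitution the input is /ətəlʃɔʔsθ/.
The unsyllabifiable consonants are /l/, /ʔ/, /s/, /θ/; each receives one epenthetic vowel.

4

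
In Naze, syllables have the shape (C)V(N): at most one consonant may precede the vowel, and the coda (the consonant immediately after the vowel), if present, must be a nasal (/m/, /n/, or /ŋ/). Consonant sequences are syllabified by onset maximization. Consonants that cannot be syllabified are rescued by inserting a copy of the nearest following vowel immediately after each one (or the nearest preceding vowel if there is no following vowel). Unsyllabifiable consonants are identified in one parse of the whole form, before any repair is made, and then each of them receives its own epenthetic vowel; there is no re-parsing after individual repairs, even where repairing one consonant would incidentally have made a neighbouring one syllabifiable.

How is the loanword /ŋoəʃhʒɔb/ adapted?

ŋoəʃɔhɔʒɔbɔ

Syllabifying with onset maximization leaves /ʃ/, /h/, /b/ stranded (only a nasal (/m/, /n/, or /ŋ/) is licensed in coda position; onsets are limited to one consonant).
Epenthesis after each stranded consonant: /ʃ/ → /ʃɔ/, /h/ → /hɔ/, /b/ → /bɔ/.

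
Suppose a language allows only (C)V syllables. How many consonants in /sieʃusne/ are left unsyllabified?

The consonants /s/ cannot be parsed into a legal (C)V syllable (no codas are permitted; onsets are limited to one consonant).

1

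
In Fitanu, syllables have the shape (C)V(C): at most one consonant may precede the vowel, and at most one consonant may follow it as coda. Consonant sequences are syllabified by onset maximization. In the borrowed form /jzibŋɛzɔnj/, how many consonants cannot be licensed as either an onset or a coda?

Syllabifying with onset maximization leaves /j/, /j/ stranded (at most one coda consonant is licensed; onsets are limited to one consonant).

2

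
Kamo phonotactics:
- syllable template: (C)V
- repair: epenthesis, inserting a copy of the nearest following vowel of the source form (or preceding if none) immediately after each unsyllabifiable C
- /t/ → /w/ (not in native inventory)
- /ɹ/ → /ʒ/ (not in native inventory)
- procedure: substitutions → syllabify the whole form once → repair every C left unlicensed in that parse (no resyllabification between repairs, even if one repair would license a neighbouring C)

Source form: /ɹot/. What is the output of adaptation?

Substitution: /ɹ/ → /ʒ/, /t/ → /w/, giving /ʒow/.
Syllabifying with onset maximization leaves /w/ stranded (no codas are permitted; onsets are limited to one consonant).
Inserting the epenthetic vowel yields /w/ → /wo/.

ʒowo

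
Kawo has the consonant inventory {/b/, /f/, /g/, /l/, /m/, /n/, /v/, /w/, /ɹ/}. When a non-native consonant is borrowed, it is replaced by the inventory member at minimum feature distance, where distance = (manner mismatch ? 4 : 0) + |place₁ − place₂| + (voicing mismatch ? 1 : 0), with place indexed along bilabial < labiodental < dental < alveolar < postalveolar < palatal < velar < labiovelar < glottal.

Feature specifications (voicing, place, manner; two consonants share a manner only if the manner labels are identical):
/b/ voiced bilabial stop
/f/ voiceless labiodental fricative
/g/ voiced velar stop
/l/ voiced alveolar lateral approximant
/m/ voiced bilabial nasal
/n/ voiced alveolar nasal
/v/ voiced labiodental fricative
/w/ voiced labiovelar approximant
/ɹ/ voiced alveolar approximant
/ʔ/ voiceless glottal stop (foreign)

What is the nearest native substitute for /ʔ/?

g

/g/ is closest: same manner (stop), place distance 2 (glottal→velar), voicing differs (+1); total 3. Next closest is /w/ at distance 6.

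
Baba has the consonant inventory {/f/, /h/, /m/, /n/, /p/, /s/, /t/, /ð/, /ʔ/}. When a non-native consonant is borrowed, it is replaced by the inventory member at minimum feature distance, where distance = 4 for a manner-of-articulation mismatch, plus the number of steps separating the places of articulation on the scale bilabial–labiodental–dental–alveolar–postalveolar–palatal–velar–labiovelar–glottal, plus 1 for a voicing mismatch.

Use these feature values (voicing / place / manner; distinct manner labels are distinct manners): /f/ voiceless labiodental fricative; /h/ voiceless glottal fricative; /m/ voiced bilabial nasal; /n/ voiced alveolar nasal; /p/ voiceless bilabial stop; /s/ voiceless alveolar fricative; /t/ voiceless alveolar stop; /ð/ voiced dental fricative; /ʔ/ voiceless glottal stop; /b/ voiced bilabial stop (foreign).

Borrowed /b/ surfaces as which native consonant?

p

/p/ is closest: same manner (stop), place distance 0 (bilabial→bilabial), voicing differs (+1); total 1. Next closest is /m/ at distance 4.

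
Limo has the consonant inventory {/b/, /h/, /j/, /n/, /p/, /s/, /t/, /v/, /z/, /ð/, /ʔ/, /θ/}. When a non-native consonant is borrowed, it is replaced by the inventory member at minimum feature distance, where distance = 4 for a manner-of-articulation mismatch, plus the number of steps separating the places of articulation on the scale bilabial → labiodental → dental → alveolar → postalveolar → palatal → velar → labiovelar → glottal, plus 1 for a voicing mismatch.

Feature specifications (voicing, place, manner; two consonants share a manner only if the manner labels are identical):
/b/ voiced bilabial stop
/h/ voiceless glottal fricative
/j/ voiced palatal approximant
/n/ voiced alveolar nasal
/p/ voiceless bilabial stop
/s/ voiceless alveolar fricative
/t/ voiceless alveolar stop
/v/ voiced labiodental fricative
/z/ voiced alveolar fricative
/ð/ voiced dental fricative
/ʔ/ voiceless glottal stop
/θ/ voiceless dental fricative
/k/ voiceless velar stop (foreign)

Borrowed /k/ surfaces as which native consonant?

/ʔ/ is closest: same manner (stop), place distance 2 (velar→glottal), same voicing; total 2. Next closest is /t/ at distance 3.

ʔ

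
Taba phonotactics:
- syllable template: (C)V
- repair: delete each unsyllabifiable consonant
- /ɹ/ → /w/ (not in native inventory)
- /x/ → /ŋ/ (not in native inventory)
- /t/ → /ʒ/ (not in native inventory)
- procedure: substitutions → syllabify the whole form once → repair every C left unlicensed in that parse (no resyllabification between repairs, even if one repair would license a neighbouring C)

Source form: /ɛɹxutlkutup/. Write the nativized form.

ɛŋukuʒu

Substitution: /ɹ/ → /w/, /x/ → /ŋ/, /t/ → /ʒ/, giving /ɛwŋuʒlkuʒup/.
Under (C)V, the unsyllabifiable consonants are /w/, /ʒ/, /l/, /p/ (no codas are permitted; onsets are limited to one consonant).
Deletion applies to /w/, /ʒ/, /l/, /p/.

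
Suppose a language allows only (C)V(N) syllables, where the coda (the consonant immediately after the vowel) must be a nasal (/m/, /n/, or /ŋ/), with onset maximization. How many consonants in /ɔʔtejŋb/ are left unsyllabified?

Syllabifying with onset maximization leaves /ʔ/, /j/, /ŋ/, /b/ stranded (only a nasal (/m/, /n/, or /ŋ/) is licensed in coda position; onsets are limited to one consonant).

4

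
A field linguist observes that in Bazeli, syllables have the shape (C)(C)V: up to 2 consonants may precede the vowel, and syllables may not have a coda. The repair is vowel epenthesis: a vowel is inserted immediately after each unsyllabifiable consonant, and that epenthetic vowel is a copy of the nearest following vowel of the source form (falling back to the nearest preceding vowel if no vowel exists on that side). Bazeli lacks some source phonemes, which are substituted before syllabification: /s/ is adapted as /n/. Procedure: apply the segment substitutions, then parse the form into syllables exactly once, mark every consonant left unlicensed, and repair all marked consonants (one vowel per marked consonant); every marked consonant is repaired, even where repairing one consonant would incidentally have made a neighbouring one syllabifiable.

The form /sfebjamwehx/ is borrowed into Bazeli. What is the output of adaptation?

nfebjamwehexe

Substitution: /s/ → /n/, giving /nfebjamwehx/.
Syllabifying with onset maximization leaves /h/, /x/ stranded (no codas are permitted; onsets may contain at most 2 consonants).
Inserting the epenthetic vowel yields /h/ → /he/, /x/ → /xe/.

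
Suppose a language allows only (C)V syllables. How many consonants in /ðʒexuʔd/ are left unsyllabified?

3

Syllabifying with onset maximization leaves /ð/, /ʔ/, /d/ stranded (no codas are permitted; onsets are limited to one consonant).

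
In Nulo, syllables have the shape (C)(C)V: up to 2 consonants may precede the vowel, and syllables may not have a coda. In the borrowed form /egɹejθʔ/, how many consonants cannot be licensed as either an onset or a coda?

3

Under (C)(C)V, the unsyllabifiable consonants are /j/, /θ/, /ʔ/ (no codas are permitted; onsets may contain at most 2 consonants).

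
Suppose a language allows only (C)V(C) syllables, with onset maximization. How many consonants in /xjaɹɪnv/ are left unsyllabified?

2

Syllabifying with onset maximization leaves /x/, /v/ stranded (at most one coda consonant is licensed; onsets are limited to one consonant).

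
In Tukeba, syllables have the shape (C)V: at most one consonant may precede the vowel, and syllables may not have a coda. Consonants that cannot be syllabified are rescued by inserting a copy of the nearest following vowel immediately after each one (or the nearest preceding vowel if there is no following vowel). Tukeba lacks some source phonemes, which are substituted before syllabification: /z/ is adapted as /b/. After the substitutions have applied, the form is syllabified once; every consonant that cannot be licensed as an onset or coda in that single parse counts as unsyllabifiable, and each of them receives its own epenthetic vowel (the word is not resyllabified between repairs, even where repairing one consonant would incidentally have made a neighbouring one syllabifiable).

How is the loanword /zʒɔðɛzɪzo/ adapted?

bɔʒɔðɛbɪbo

Substitution: /z/ → /b/, giving /bʒɔðɛbɪbo/.
The consonants /b/ cannot be parsed into a legal (C)V syllable (no codas are permitted; onsets are limited to one consonant).
Inserting the epenthetic vowel yields /b/ → /bɔ/.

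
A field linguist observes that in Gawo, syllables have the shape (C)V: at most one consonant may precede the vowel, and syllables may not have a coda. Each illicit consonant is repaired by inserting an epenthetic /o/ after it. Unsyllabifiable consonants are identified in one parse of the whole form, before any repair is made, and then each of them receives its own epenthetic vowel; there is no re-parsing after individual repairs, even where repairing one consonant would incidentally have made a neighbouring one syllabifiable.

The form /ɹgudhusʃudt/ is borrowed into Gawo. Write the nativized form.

The consonants /ɹ/, /d/, /s/, /d/, /t/ cannot be parsed into a legal (C)V syllable (no codas are permitted; onsets are limited to one consonant).
Each unlicensed consonant becomes the onset of a new syllable: /ɹ/ → /ɹo/, /d/ → /do/, /s/ → /so/, /d/ → /do/, /t/ → /to/.

ɹogudohusoʃudoto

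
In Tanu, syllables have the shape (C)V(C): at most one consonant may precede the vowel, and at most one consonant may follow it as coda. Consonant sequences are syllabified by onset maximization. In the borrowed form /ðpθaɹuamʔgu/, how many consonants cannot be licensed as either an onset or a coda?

Under (C)V(C), the unsyllabifiable consonants are /ð/, /p/, /ʔ/ (at most one coda consonant is licensed; onsets are limited to one consonant).

3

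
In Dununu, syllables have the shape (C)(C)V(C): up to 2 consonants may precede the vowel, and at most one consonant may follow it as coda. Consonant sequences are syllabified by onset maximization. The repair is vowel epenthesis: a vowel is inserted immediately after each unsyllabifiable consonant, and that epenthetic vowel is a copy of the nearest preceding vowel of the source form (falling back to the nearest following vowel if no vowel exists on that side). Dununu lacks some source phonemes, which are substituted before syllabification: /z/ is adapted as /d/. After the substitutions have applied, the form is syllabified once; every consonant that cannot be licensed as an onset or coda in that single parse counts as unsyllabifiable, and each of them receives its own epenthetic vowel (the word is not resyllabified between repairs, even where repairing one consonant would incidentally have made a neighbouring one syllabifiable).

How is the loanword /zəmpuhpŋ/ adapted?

dəmpuhpuŋu

Substitution: /z/ → /d/, giving /dəmpuhpŋ/.
Under (C)(C)V(C), the unsyllabifiable consonants are /p/, /ŋ/ (at most one coda consonant is licensed; onsets may contain at most 2 consonants).
Epenthesis after each stranded consonant: /p/ → /pu/, /ŋ/ → /ŋu/.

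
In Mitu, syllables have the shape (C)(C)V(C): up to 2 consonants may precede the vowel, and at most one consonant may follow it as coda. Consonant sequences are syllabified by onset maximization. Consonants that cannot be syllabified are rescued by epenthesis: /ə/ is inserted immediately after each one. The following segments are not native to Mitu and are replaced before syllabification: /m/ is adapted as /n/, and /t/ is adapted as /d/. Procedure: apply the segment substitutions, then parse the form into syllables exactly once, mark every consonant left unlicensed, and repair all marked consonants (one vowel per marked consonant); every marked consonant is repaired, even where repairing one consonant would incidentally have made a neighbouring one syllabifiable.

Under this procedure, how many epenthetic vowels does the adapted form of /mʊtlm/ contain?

After substitution the input is /nʊdln/.
The unsyllabifiable consonants are /l/, /n/; each receives one epenthetic vowel.

2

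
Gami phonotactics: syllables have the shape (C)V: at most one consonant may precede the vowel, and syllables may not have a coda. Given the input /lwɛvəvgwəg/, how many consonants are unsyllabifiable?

4

The consonants /l/, /v/, /g/, /g/ cannot be parsed into a legal (C)V syllable (no codas are permitted; onsets are limited to one consonant).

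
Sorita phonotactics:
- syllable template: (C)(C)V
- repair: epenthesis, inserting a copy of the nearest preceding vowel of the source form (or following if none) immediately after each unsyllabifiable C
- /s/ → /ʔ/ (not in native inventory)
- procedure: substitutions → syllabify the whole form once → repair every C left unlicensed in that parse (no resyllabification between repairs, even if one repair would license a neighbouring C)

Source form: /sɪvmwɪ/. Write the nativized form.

Substitution: /s/ → /ʔ/, giving /ʔɪvmwɪ/.
Syllabifying with onset maximization leaves /v/ stranded (no codas are permitted; onsets may contain at most 2 consonants).
Each unlicensed consonant becomes the onset of a new syllable: /v/ → /vɪ/.

ʔɪvɪmwɪ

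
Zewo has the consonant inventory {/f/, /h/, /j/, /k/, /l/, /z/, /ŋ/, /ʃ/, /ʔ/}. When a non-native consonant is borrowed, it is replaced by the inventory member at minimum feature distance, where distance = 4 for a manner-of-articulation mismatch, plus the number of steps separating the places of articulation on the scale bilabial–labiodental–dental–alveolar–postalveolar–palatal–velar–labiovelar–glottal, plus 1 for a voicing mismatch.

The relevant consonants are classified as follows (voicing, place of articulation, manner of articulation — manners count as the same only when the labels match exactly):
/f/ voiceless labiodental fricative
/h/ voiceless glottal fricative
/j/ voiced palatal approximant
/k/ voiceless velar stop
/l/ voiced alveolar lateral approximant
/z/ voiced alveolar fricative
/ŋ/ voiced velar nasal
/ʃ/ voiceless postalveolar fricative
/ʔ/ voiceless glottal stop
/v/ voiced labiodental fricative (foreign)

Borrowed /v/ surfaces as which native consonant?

f

/f/ is closest: same manner (fricative), place distance 0 (labiodental→labiodental), voicing differs (+1); total 1. Next closest is /z/ at distance 2.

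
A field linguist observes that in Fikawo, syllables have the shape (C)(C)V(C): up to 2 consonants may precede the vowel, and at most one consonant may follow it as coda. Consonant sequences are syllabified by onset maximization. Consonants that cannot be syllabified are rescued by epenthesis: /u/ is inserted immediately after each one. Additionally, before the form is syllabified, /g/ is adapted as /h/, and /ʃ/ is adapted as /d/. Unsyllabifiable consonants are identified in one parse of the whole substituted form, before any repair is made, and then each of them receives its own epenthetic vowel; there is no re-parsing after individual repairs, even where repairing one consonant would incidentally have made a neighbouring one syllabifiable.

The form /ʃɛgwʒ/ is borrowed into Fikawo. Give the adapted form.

dɛhwuʒu

Substitution: /ʃ/ → /d/, /g/ → /h/, giving /dɛhwʒ/.
Under (C)(C)V(C), the unsyllabifiable consonants are /w/, /ʒ/ (at most one coda consonant is licensed; onsets may contain at most 2 consonants).
Each unlicensed consonant becomes the onset of a new syllable: /w/ → /wu/, /ʒ/ → /ʒu/.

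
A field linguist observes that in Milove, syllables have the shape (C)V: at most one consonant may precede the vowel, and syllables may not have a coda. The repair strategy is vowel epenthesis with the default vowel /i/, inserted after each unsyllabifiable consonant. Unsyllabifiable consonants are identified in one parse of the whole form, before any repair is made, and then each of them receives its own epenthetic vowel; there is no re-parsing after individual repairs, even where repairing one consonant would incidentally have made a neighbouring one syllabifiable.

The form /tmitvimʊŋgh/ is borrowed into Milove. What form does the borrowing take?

timitivimʊŋigihi

The consonants /t/, /t/, /ŋ/, /g/, /h/ cannot be parsed into a legal (C)V syllable (no codas are permitted; onsets are limited to one consonant).
Inserting the epenthetic vowel yields /t/ → /ti/, /t/ → /ti/, /ŋ/ → /ŋi/, /g/ → /gi/, /h/ → /hi/.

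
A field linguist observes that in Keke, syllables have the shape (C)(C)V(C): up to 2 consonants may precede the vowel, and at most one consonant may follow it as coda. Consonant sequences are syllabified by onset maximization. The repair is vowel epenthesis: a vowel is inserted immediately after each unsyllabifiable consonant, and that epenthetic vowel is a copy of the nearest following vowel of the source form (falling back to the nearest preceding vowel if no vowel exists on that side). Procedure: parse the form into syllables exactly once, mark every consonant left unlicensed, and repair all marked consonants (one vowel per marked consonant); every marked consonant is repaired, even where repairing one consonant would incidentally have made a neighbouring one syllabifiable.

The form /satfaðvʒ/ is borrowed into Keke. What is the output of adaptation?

satfaðvaʒa

Under (C)(C)V(C), the unsyllabifiable consonants are /v/, /ʒ/ (at most one coda consonant is licensed; onsets may contain at most 2 consonants).
Each unlicensed consonant becomes the onset of a new syllable: /v/ → /va/, /ʒ/ → /ʒa/.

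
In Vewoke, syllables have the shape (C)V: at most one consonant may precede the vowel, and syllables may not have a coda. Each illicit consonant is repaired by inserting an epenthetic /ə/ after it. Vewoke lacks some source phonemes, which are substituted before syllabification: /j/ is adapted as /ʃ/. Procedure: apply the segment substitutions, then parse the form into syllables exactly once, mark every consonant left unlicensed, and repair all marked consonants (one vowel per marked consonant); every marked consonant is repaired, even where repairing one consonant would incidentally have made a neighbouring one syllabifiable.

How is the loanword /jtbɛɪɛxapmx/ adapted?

Substitution: /j/ → /ʃ/, giving /ʃtbɛɪɛxapmx/.
Syllabifying with onset maximization leaves /ʃ/, /t/, /p/, /m/, /x/ stranded (no codas are permitted; onsets are limited to one consonant).
Inserting the epenthetic vowel yields /ʃ/ → /ʃə/, /t/ → /tə/, /p/ → /pə/, /m/ → /mə/, /x/ → /xə/.

ʃətəbɛɪɛxapəməxə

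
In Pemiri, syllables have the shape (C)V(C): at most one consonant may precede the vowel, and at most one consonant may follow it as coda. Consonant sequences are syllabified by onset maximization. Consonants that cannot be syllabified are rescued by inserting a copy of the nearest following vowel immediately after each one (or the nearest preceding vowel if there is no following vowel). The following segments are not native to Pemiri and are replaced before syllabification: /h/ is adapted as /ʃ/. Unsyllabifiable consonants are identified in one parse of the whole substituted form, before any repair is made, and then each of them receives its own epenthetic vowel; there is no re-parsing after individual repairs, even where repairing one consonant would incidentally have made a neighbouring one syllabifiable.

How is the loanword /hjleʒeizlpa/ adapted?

ʃejeleʒeizlapa

Substitution: /h/ → /ʃ/, giving /ʃjleʒeizlpa/.
The consonants /ʃ/, /j/, /l/ cannot be parsed into a legal (C)V(C) syllable (at most one coda consonant is licensed; onsets are limited to one consonant).
Epenthesis after each stranded consonant: /ʃ/ → /ʃe/, /j/ → /je/, /l/ → /la/.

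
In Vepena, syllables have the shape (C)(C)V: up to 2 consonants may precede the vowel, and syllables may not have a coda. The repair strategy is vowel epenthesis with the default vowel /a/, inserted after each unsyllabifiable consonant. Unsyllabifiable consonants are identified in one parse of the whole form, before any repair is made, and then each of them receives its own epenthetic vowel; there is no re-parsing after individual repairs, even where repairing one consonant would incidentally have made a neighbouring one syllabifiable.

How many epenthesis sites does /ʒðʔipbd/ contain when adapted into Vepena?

4

The unsyllabifiable consonants are /ʒ/, /p/, /b/, /d/; each receives one epenthetic vowel.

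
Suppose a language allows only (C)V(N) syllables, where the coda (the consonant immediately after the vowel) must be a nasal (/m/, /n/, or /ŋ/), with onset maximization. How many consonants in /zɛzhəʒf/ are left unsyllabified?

Syllabifying with onset maximization leaves /z/, /ʒ/, /f/ stranded (only a nasal (/m/, /n/, or /ŋ/) is licensed in coda position; onsets are limited to one consonant).

3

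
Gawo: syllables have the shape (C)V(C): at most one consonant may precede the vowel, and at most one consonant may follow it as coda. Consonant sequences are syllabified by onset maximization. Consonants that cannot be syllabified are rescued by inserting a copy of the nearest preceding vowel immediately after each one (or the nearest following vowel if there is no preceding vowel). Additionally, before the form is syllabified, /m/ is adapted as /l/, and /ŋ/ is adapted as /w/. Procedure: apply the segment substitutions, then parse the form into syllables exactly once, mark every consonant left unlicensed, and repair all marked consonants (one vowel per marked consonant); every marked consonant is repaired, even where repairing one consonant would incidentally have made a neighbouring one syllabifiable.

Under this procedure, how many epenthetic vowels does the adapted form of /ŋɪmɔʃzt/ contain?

After substitution the input is /wɪlɔʃzt/.
The unsyllabifiable consonants are /z/, /t/; each receives one epenthetic vowel.

2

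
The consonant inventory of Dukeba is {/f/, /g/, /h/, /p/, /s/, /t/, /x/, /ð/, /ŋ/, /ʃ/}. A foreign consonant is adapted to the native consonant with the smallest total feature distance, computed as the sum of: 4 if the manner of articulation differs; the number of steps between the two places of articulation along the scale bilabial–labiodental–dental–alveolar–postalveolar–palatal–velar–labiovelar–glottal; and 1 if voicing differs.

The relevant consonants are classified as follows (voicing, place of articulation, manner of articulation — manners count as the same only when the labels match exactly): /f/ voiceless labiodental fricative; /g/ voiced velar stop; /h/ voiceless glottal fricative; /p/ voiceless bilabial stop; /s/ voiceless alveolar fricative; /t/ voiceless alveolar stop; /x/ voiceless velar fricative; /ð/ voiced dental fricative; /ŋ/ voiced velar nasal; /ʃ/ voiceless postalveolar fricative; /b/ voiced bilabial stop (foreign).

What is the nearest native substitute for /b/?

/p/ is closest: same manner (stop), place distance 0 (bilabial→bilabial), voicing differs (+1); total 1. Next closest is /t/ at distance 4.

p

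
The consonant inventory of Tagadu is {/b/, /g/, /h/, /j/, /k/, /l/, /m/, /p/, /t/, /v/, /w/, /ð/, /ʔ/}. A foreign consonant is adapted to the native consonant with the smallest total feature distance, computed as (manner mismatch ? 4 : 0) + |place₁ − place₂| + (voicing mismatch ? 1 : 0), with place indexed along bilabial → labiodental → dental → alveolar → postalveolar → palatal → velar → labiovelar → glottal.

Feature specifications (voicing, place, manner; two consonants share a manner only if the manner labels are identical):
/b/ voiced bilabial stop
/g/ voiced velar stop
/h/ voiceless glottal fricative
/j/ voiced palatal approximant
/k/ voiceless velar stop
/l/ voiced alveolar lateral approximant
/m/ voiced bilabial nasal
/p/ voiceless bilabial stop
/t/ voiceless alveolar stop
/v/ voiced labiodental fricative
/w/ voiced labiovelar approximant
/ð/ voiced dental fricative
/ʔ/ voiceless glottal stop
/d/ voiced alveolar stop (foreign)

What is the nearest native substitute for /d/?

t

/t/ is closest: same manner (stop), place distance 0 (alveolar→alveolar), voicing differs (+1); total 1. Next closest is /b/ at distance 3.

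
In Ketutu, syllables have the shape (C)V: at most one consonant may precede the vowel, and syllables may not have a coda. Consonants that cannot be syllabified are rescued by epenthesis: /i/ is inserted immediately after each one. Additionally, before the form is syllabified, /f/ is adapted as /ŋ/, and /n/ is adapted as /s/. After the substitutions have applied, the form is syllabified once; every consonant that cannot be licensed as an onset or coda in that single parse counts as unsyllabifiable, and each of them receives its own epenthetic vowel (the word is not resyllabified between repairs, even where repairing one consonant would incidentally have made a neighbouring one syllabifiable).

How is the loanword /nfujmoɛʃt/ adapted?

siŋujimoɛʃiti

Substitution: /n/ → /s/, /f/ → /ŋ/, giving /sŋujmoɛʃt/.
Under (C)V, the unsyllabifiable consonants are /s/, /j/, /ʃ/, /t/ (no codas are permitted; onsets are limited to one consonant).
Each unlicensed consonant becomes the onset of a new syllable: /s/ → /si/, /j/ → /ji/, /ʃ/ → /ʃi/, /t/ → /ti/.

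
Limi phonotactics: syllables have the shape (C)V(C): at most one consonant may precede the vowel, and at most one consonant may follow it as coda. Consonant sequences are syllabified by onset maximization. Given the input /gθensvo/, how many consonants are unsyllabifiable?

Under (C)V(C), the unsyllabifiable consonants are /g/, /s/ (at most one coda consonant is licensed; onsets are limited to one consonant).

2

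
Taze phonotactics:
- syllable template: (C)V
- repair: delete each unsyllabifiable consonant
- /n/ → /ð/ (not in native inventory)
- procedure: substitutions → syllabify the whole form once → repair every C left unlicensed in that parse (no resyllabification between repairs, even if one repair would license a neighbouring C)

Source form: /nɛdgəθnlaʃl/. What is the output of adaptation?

Substitution: /n/ → /ð/, giving /ðɛdgəθðlaʃl/.
Under (C)V, the unsyllabifiable consonants are /d/, /θ/, /ð/, /ʃ/, /l/ (no codas are permitted; onsets are limited to one consonant).
Each unlicensed consonant is deleted: /d/, /θ/, /ð/, /ʃ/, /l/.

ðɛgəla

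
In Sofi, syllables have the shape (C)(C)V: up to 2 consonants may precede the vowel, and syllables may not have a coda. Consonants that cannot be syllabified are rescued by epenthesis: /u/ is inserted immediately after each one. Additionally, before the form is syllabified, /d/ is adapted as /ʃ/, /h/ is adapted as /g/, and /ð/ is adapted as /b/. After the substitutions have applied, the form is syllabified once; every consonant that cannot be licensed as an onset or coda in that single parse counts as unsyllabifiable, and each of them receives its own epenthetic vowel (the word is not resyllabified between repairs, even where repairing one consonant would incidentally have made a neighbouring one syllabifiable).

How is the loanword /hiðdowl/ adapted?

Substitution: /h/ → /g/, /ð/ → /b/, /d/ → /ʃ/, giving /gibʃowl/.
Syllabifying with onset maximization leaves /w/, /l/ stranded (no codas are permitted; onsets may contain at most 2 consonants).
Inserting the epenthetic vowel yields /w/ → /wu/, /l/ → /lu/.

gibʃowulu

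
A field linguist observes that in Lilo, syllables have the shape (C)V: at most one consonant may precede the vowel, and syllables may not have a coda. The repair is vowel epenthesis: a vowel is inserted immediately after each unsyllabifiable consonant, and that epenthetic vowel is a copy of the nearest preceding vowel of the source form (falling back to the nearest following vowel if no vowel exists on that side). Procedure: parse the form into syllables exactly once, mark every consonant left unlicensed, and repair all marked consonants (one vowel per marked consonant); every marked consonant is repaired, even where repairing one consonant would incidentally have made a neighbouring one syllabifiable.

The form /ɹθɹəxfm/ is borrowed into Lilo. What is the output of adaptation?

ɹəθəɹəxəfəmə

Syllabifying with onset maximization leaves /ɹ/, /θ/, /x/, /f/, /m/ stranded (no codas are permitted; onsets are limited to one consonant).
Inserting the epenthetic vowel yields /ɹ/ → /ɹə/, /θ/ → /θə/, /x/ → /xə/, /f/ → /fə/, /m/ → /mə/.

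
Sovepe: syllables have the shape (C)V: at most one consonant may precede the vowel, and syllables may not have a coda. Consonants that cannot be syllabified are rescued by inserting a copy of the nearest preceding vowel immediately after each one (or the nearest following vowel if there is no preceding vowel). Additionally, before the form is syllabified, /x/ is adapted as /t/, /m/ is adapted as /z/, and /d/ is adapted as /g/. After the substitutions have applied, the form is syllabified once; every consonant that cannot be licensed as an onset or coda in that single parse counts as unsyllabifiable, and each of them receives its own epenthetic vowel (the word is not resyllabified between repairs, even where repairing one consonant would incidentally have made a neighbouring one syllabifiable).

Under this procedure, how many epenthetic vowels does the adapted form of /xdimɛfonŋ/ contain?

After substitution the input is /tgizɛfonŋ/.
The unsyllabifiable consonants are /t/, /n/, /ŋ/; each receives one epenthetic vowel.

3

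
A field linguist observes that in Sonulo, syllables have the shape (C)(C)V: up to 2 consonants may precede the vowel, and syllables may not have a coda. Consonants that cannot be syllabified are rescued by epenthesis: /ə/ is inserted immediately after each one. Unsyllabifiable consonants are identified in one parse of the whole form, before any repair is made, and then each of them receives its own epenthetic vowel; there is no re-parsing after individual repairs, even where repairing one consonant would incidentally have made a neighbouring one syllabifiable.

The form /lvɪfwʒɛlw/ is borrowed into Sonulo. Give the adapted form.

lvɪfəwʒɛləwə

Syllabifying with onset maximization leaves /f/, /l/, /w/ stranded (no codas are permitted; onsets may contain at most 2 consonants).
Each unlicensed consonant becomes the onset of a new syllable: /f/ → /fə/, /l/ → /lə/, /w/ → /wə/.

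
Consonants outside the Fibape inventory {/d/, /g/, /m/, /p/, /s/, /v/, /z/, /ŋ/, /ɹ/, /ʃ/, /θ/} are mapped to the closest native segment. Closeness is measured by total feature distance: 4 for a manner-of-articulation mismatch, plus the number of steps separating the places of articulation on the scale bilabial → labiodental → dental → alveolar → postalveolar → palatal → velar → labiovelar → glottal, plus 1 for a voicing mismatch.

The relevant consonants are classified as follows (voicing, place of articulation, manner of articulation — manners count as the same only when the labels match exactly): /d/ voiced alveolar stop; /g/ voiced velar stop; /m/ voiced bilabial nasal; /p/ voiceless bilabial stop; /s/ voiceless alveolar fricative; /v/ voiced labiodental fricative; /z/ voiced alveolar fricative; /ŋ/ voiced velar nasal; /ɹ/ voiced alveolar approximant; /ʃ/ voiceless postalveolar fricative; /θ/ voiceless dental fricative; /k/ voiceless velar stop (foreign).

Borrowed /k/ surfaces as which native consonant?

g

/g/ is closest: same manner (stop), place distance 0 (velar→velar), voicing differs (+1); total 1. Next closest is /d/ at distance 4.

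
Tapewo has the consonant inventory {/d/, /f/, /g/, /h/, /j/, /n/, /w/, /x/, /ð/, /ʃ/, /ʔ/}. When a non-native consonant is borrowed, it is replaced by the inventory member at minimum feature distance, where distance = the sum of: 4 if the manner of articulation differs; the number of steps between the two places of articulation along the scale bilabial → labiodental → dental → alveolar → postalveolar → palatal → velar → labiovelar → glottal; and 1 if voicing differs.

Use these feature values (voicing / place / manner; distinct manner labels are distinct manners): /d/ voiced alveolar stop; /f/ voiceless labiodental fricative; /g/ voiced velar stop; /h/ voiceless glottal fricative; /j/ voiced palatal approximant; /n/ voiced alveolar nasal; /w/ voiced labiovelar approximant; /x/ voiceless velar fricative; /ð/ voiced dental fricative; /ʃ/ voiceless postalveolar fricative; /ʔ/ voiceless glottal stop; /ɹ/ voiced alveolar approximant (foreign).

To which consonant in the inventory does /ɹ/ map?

j

/j/ is closest: same manner (approximant), place distance 2 (alveolar→palatal), same voicing; total 2. Next closest is /d/ at distance 4.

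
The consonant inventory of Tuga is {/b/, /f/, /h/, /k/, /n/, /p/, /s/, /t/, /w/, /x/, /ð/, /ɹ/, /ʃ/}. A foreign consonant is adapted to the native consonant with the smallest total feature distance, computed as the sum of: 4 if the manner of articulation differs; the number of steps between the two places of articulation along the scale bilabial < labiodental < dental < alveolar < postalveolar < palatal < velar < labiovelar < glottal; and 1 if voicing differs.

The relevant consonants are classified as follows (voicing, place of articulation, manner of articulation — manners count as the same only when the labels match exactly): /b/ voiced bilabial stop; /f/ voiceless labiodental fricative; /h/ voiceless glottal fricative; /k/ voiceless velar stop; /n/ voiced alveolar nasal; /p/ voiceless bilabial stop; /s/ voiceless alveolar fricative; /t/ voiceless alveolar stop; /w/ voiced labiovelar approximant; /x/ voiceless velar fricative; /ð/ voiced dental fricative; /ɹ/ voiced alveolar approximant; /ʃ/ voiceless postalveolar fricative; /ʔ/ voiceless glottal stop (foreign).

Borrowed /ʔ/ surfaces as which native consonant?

k

/k/ is closest: same manner (stop), place distance 2 (glottal→velar), same voicing; total 2. Next closest is /h/ at distance 4.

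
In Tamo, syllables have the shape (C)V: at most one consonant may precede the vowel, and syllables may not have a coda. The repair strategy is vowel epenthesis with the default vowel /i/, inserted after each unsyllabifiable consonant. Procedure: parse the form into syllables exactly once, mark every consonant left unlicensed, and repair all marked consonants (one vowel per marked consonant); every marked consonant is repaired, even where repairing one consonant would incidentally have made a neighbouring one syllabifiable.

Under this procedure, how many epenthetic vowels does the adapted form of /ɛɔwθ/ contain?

2

The unsyllabifiable consonants are /w/, /θ/; each receives one epenthetic vowel.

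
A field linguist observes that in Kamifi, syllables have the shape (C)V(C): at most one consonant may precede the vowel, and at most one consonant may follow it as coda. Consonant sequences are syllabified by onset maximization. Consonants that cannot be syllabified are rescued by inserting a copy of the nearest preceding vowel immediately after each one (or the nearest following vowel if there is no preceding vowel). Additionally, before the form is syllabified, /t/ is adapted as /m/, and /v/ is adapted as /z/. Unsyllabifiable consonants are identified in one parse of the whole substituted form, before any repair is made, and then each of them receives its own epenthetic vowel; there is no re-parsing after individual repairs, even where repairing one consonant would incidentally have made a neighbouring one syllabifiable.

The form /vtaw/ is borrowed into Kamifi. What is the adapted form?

zamaw

Substitution: /v/ → /z/, /t/ → /m/, giving /zmaw/.
Syllabifying with onset maximization leaves /z/ stranded (at most one coda consonant is licensed; onsets are limited to one consonant).
Epenthesis after each stranded consonant: /z/ → /za/.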